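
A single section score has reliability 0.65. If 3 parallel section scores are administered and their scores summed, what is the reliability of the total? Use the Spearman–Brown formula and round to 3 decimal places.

0.848

ρ_k = kρ / (1 + (k−1)ρ) = 3·0.65 / (1 + 2·0.65) = 1.950 / 2.300 = 0.848.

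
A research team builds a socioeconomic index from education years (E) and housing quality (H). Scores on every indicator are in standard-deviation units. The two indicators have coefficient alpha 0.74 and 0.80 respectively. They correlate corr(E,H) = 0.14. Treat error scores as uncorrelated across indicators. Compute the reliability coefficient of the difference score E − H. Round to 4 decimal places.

Var(E−H) = 1 + 1 − 2·0.14 = 2 − 0.28 = 1.72.
Because errors are independent across components, Cov(Tᵢ,Tⱼ) = Cov(Xᵢ,Xⱼ); the off-diagonal part of the true-score variance is the same as above.
True-score variance = [0.74 + 0.80] − 0.28 = 1.54 − 0.28 = 1.26.
Reliability = 1.26 / 1.72 = 0.7326.

0.7326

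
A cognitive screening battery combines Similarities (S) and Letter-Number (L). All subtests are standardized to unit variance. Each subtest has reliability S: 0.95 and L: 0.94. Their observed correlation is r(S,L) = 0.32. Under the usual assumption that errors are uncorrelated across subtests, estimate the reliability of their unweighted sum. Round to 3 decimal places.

0.958

Var(S+L) = 2 + 2·[0.32] = 2 + 0.64 = 2.64.
Because errors are independent across components, Cov(Tᵢ,Tⱼ) = Cov(Xᵢ,Xⱼ); the off-diagonal part of the true-score variance is the same as above.
True-score variance = [0.95 + 0.94] + 0.64 = 1.89 + 0.64 = 2.53.
Reliability = 2.53 / 2.64 = 0.958.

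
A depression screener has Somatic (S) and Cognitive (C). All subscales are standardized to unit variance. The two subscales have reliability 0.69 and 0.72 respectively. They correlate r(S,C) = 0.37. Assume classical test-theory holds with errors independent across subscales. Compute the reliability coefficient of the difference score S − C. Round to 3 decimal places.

Var(S−C) = 1 + 1 − 2·0.37 = 2 − 0.74 = 1.26.
Because errors are independent across components, Cov(Tᵢ,Tⱼ) = Cov(Xᵢ,Xⱼ); the off-diagonal part of the true-score variance is the same as above.
True-score variance = [0.69 + 0.72] − 0.74 = 1.41 − 0.74 = 0.67.
Reliability = 0.67 / 1.26 = 0.532.

0.532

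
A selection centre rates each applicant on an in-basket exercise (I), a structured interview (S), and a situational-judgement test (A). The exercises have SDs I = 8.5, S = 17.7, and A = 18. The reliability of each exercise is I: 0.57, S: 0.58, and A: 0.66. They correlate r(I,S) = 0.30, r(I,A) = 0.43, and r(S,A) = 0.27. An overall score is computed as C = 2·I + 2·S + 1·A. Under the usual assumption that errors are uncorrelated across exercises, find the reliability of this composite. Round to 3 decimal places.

0.732

Var(C) = 2²·8.5² + 2²·17.7² + 18² + 2·[4·8.5·17.7·0.30 + 2·8.5·18·0.43 + 2·17.7·18·0.27] = 1866.16 + 968.328 = 2834.49.
Under uncorrelated errors the observed covariances equal the true-score covariances, so only the own-variance terms attenuate.
True-score variance = [2²·8.5²·0.57 + 2²·17.7²·0.58 + 18²·0.66] + 968.328 = 1105.4 + 968.328 = 2073.73.
Reliability = 2073.73 / 2834.49 = 0.732.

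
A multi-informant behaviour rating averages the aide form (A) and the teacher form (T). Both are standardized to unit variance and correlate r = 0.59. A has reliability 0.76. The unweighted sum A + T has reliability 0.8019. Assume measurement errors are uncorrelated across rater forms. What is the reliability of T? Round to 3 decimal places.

0.610

Var(A+T) = 2 + 2·0.59 = 3.180.
True-score variance = ρ_A + ρ_T + 2·0.59, so 0.8019 = (0.76 + ρ_T + 1.18) / 3.180.
ρ_T = 0.8019·3.180 − 0.76 − 1.18 = 0.610.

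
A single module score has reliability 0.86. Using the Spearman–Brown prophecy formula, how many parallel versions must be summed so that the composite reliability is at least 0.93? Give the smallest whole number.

k ≥ ρ*(1−ρ₁)/(ρ₁(1−ρ*)) = 0.93·0.14 / (0.86·0.07) = 2.163.
Smallest integer k = 3.

3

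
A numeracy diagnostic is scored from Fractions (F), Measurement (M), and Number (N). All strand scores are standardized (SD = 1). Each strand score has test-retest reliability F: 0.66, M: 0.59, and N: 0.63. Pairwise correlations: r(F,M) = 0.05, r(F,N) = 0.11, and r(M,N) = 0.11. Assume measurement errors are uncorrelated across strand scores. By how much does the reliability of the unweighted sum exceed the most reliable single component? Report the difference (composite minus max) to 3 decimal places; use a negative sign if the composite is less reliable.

0.024

Var(sum) = 3 + 0.54 = 3.54; true-score variance = 1.88 + 0.54 = 2.42; composite reliability = 0.6836.
Max component reliability = 0.6600.
Difference = 0.6836 − 0.6600 = 0.024.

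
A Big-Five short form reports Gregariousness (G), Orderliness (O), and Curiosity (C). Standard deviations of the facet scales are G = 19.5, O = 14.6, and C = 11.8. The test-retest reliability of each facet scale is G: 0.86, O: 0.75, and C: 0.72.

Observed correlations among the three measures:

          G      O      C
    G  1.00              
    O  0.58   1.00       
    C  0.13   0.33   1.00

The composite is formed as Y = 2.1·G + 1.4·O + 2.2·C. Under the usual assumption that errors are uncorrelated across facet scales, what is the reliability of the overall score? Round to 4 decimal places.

Var(Y) = 2.1²·19.5² + 1.4²·14.6² + 2.2²·11.8² + 2·[2.94·19.5·14.6·0.58 + 4.62·19.5·11.8·0.13 + 3.08·14.6·11.8·0.33] = 2768.62 + 1597.55 = 4366.17.
Because errors are independent across components, Cov(Tᵢ,Tⱼ) = Cov(Xᵢ,Xⱼ); the off-diagonal part of the true-score variance is the same as above.
True-score variance = [2.1²·19.5²·0.86 + 1.4²·14.6²·0.75 + 2.2²·11.8²·0.72] + 1597.55 = 2240.7 + 1597.55 = 3838.25.
Reliability = 3838.25 / 4366.17 = 0.8791.

0.8791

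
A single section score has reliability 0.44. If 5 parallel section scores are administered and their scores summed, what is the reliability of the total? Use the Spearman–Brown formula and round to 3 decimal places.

0.797

ρ_k = kρ / (1 + (k−1)ρ) = 5·0.44 / (1 + 4·0.44) = 2.200 / 2.760 = 0.797.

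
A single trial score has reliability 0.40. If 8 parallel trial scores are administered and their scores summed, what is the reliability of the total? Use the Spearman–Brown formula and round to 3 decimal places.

0.842

ρ_k = kρ / (1 + (k−1)ρ) = 8·0.40 / (1 + 7·0.40) = 3.200 / 3.800 = 0.842.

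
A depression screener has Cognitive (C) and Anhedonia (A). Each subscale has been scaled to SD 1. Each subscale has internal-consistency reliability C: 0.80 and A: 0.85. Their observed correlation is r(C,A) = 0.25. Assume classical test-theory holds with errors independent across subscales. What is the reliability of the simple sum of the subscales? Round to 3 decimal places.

0.860

Var(C+A) = 2 + 2·[0.25] = 2 + 0.5 = 2.5.
With uncorrelated errors the cross-covariances are all true-score covariance, so they carry over unchanged; only the diagonal terms shrink to ρᵢσᵢ².
True-score variance = [0.80 + 0.85] + 0.5 = 1.65 + 0.5 = 2.15.
Reliability = 2.15 / 2.5 = 0.860.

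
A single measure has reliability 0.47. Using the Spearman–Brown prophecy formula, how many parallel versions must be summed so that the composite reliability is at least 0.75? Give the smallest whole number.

4

k ≥ ρ*(1−ρ₁)/(ρ₁(1−ρ*)) = 0.75·0.53 / (0.47·0.25) = 3.383.
Smallest integer k = 4.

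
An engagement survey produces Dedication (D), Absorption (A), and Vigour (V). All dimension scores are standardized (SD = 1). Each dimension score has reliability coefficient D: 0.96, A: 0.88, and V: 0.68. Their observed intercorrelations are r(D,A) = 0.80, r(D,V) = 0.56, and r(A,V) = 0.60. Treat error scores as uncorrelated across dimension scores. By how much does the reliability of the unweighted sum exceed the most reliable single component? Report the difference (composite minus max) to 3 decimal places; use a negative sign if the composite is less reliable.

Var(sum) = 3 + 3.92 = 6.92; true-score variance = 2.52 + 3.92 = 6.44; composite reliability = 0.9306.
Max component reliability = 0.9600.
Difference = 0.9306 − 0.9600 = -0.029.

-0.029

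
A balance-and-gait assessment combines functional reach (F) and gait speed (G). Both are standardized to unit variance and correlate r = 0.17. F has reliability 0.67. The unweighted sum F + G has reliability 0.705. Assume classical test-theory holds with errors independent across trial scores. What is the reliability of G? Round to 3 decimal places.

Var(F+G) = 2 + 2·0.17 = 2.340.
True-score variance = ρ_F + ρ_G + 2·0.17, so 0.705 = (0.67 + ρ_G + 0.34) / 2.340.
ρ_G = 0.705·2.340 − 0.67 − 0.34 = 0.640.

0.640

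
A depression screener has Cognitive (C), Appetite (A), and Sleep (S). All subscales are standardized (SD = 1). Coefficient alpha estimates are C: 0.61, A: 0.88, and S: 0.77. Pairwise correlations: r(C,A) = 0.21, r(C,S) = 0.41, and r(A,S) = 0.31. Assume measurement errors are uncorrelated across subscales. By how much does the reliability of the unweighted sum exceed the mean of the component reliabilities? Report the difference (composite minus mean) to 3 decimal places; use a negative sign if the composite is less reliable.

Var(sum) = 3 + 1.86 = 4.86; true-score variance = 2.26 + 1.86 = 4.12; composite reliability = 0.8477.
Mean component reliability = 0.7533.
Difference = 0.8477 − 0.7533 = 0.094.

0.094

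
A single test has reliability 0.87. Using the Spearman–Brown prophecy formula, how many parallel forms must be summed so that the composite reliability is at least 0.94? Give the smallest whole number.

k ≥ ρ*(1−ρ₁)/(ρ₁(1−ρ*)) = 0.94·0.13 / (0.87·0.06) = 2.341.
Smallest integer k = 3.

3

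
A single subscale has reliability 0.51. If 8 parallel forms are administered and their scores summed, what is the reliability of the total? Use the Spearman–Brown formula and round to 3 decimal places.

ρ_k = kρ / (1 + (k−1)ρ) = 8·0.51 / (1 + 7·0.51) = 4.080 / 4.570 = 0.893.

0.893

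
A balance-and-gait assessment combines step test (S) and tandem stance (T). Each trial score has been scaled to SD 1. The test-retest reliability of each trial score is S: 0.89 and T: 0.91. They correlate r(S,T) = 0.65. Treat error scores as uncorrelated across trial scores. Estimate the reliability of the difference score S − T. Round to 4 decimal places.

Var(S−T) = 1 + 1 − 2·0.65 = 2 − 1.3 = 0.7.
Because errors are independent across components, Cov(Tᵢ,Tⱼ) = Cov(Xᵢ,Xⱼ); the off-diagonal part of the true-score variance is the same as above.
True-score variance = [0.89 + 0.91] − 1.3 = 1.8 − 1.3 = 0.5.
Reliability = 0.5 / 0.7 = 0.7143.

0.7143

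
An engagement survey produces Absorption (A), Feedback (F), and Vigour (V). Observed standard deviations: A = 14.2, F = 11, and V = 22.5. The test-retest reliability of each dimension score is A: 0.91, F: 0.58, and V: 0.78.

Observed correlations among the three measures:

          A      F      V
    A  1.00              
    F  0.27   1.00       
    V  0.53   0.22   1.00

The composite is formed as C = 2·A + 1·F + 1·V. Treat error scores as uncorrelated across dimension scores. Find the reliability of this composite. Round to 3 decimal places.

Var(C) = 2²·14.2² + 11² + 22.5² + 2·[2·14.2·11·0.27 + 2·14.2·22.5·0.53 + 11·22.5·0.22] = 1433.81 + 954.936 = 2388.75.
With uncorrelated errors the cross-covariances are all true-score covariance, so they carry over unchanged; only the diagonal terms shrink to ρᵢσᵢ².
True-score variance = [2²·14.2²·0.91 + 11²·0.58 + 22.5²·0.78] + 954.936 = 1199.02 + 954.936 = 2153.96.
Reliability = 2153.96 / 2388.75 = 0.902.

0.902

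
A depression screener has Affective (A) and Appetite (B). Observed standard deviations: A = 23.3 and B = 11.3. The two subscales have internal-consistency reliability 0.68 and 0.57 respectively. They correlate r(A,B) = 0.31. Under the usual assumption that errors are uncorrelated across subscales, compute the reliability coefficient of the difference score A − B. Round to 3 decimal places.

Var(A−B) = 23.3² + 11.3² − 2·23.3·11.3·0.31 = 670.58 − 163.24 = 507.34.
Under uncorrelated errors the observed covariances equal the true-score covariances, so only the own-variance terms attenuate.
True-score variance = [23.3²·0.68 + 11.3²·0.57] − 163.24 = 441.949 − 163.24 = 278.709.
Reliability = 278.709 / 507.34 = 0.549.

0.549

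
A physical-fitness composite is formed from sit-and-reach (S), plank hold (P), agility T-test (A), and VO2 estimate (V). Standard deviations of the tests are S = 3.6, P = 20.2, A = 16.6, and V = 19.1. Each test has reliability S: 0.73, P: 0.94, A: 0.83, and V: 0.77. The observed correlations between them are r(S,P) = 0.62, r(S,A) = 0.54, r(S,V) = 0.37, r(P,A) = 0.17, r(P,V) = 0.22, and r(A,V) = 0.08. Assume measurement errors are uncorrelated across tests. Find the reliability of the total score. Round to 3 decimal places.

Var(S+P+A+V) = 3.6² + 20.2² + 16.6² + 19.1² + 2·[3.6·20.2·0.62 + 3.6·16.6·0.54 + 3.6·19.1·0.37 + 20.2·16.6·0.17 + 20.2·19.1·0.22 + 16.6·19.1·0.08] = 1061.37 + 540.095 = 1601.47.
Because errors are independent across components, Cov(Tᵢ,Tⱼ) = Cov(Xᵢ,Xⱼ); the off-diagonal part of the true-score variance is the same as above.
True-score variance = [3.6²·0.73 + 20.2²·0.94 + 16.6²·0.83 + 19.1²·0.77] + 540.095 = 902.637 + 540.095 = 1442.73.
Reliability = 1442.73 / 1601.47 = 0.901.

0.901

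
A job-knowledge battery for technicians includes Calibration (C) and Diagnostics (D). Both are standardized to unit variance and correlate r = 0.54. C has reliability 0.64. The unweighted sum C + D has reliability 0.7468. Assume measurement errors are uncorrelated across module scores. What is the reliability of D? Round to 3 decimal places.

0.580

Var(C+D) = 2 + 2·0.54 = 3.080.
True-score variance = ρ_C + ρ_D + 2·0.54, so 0.7468 = (0.64 + ρ_D + 1.08) / 3.080.
ρ_D = 0.7468·3.080 − 0.64 − 1.08 = 0.580.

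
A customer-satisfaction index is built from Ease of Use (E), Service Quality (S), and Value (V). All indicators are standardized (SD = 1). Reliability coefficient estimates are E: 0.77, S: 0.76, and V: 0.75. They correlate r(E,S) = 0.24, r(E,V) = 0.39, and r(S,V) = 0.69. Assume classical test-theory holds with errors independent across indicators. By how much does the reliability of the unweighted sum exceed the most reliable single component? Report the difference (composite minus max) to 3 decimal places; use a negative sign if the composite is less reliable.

0.102

Var(sum) = 3 + 2.64 = 5.64; true-score variance = 2.28 + 2.64 = 4.92; composite reliability = 0.8723.
Max component reliability = 0.7700.
Difference = 0.8723 − 0.7700 = 0.102.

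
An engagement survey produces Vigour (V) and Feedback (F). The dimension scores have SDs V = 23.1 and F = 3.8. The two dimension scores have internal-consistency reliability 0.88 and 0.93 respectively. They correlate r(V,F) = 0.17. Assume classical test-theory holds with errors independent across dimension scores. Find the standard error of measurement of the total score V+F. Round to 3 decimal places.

Var(total) = 548.05 + 29.8452 = 577.895.
True-score variance = 483.006 + 29.8452 = 512.851, so reliability = 0.8874.
Error variance = 577.895 − 512.851 = 65.044; SEM = √65.044 = 8.065.

8.065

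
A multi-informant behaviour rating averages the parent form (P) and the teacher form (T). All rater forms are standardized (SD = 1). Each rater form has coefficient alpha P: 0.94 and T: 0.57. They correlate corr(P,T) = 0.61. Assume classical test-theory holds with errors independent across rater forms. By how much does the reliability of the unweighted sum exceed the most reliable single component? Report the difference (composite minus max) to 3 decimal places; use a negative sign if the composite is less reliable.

Var(sum) = 2 + 1.22 = 3.22; true-score variance = 1.51 + 1.22 = 2.73; composite reliability = 0.8478.
Max component reliability = 0.9400.
Difference = 0.8478 − 0.9400 = -0.092.

-0.092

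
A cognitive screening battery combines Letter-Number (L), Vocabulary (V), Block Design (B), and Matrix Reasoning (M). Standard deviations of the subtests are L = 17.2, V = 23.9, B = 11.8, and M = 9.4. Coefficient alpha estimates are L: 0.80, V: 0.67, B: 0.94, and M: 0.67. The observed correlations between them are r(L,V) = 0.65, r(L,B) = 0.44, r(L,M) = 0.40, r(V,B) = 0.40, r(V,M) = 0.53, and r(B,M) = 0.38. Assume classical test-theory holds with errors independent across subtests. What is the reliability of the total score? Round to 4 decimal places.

Var(L+V+B+M) = 17.2² + 23.9² + 11.8² + 9.4² + 2·[17.2·23.9·0.65 + 17.2·11.8·0.44 + 17.2·9.4·0.40 + 23.9·11.8·0.40 + 23.9·9.4·0.53 + 11.8·9.4·0.38] = 1094.65 + 1390.41 = 2485.06.
Because errors are independent across components, Cov(Tᵢ,Tⱼ) = Cov(Xᵢ,Xⱼ); the off-diagonal part of the true-score variance is the same as above.
True-score variance = [17.2²·0.80 + 23.9²·0.67 + 11.8²·0.94 + 9.4²·0.67] + 1390.41 = 809.47 + 1390.41 = 2199.88.
Reliability = 2199.88 / 2485.06 = 0.8852.

0.8852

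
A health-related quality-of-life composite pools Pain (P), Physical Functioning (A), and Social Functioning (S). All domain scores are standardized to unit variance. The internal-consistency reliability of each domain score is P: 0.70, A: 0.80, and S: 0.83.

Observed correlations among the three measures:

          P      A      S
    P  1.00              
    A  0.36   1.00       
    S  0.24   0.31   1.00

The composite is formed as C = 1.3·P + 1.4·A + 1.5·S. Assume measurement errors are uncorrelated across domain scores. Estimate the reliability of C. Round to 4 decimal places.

Var(C) = 1.3² + 1.4² + 1.5² + 2·[1.82·0.36 + 1.95·0.24 + 2.1·0.31] = 5.9 + 3.5484 = 9.4484.
With uncorrelated errors the cross-covariances are all true-score covariance, so they carry over unchanged; only the diagonal terms shrink to ρᵢσᵢ².
True-score variance = [1.3²·0.70 + 1.4²·0.80 + 1.5²·0.83] + 3.5484 = 4.6185 + 3.5484 = 8.1669.
Reliability = 8.1669 / 9.4484 = 0.8644.

0.8644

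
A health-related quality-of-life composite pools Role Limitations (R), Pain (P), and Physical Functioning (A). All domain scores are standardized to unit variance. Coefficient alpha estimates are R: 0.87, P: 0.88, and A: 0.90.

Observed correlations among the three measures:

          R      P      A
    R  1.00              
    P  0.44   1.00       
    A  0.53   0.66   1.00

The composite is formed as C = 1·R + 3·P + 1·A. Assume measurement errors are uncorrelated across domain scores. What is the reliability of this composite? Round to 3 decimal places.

Var(C) = 1 + 3² + 1 + 2·[3·0.44 + 0.53 + 3·0.66] = 11 + 7.66 = 18.66.
With uncorrelated errors the cross-covariances are all true-score covariance, so they carry over unchanged; only the diagonal terms shrink to ρᵢσᵢ².
True-score variance = [0.87 + 3²·0.88 + 0.90] + 7.66 = 9.69 + 7.66 = 17.35.
Reliability = 17.35 / 18.66 = 0.930.

0.930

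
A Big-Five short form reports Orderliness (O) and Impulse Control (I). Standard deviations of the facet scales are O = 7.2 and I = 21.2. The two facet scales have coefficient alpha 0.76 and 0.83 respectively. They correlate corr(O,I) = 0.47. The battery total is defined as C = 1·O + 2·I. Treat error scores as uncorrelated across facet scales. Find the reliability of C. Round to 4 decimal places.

Var(C) = 7.2² + 2²·21.2² + 2·[2·7.2·21.2·0.47] = 1849.6 + 286.963 = 2136.56.
Because errors are independent across components, Cov(Tᵢ,Tⱼ) = Cov(Xᵢ,Xⱼ); the off-diagonal part of the true-score variance is the same as above.
True-score variance = [7.2²·0.76 + 2²·21.2²·0.83] + 286.963 = 1531.54 + 286.963 = 1818.5.
Reliability = 1818.5 / 2136.56 = 0.8511.

0.8511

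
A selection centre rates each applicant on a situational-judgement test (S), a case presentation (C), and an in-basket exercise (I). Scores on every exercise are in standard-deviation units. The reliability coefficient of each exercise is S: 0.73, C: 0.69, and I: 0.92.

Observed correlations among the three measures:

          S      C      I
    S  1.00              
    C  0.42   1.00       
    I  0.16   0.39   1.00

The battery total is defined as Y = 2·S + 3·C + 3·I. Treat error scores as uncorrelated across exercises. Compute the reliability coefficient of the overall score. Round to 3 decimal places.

Var(Y) = 2² + 3² + 3² + 2·[6·0.42 + 6·0.16 + 9·0.39] = 22 + 13.98 = 35.98.
Because errors are independent across components, Cov(Tᵢ,Tⱼ) = Cov(Xᵢ,Xⱼ); the off-diagonal part of the true-score variance is the same as above.
True-score variance = [2²·0.73 + 3²·0.69 + 3²·0.92] + 13.98 = 17.41 + 13.98 = 31.39.
Reliability = 31.39 / 35.98 = 0.872.

0.872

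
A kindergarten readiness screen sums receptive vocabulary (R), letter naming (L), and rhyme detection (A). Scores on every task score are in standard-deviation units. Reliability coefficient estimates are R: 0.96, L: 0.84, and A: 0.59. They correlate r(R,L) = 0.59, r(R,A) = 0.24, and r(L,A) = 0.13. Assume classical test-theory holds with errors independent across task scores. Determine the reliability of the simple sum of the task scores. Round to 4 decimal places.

Var(R+L+A) = 3 + 2·[0.59 + 0.24 + 0.13] = 3 + 1.92 = 4.92.
With uncorrelated errors the cross-covariances are all true-score covariance, so they carry over unchanged; only the diagonal terms shrink to ρᵢσᵢ².
True-score variance = [0.96 + 0.84 + 0.59] + 1.92 = 2.39 + 1.92 = 4.31.
Reliability = 4.31 / 4.92 = 0.8760.

0.8760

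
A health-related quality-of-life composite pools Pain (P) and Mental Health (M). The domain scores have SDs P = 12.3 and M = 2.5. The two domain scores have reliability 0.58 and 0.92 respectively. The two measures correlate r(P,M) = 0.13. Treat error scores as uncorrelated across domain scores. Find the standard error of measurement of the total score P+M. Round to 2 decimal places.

Var(total) = 157.54 + 7.995 = 165.535.
True-score variance = 93.4982 + 7.995 = 101.493, so reliability = 0.6131.
Error variance = 165.535 − 101.493 = 64.0418; SEM = √64.0418 = 8.00.

8.00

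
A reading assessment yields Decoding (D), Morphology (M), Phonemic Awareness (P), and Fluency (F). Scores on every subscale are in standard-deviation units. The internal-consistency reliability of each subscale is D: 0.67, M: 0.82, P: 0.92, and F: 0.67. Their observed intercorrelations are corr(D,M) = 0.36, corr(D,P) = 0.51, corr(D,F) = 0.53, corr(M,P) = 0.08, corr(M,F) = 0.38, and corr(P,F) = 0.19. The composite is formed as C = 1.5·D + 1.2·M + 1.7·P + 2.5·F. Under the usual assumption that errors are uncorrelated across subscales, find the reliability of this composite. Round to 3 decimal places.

0.868

Var(C) = 1.5² + 1.2² + 1.7² + 2.5² + 2·[1.8·0.36 + 2.55·0.51 + 3.75·0.53 + 2.04·0.08 + 3·0.38 + 4.25·0.19] = 12.83 + 12.0934 = 24.9234.
With uncorrelated errors the cross-covariances are all true-score covariance, so they carry over unchanged; only the diagonal terms shrink to ρᵢσᵢ².
True-score variance = [1.5²·0.67 + 1.2²·0.82 + 1.7²·0.92 + 2.5²·0.67] + 12.0934 = 9.5346 + 12.0934 = 21.628.
Reliability = 21.628 / 24.9234 = 0.868.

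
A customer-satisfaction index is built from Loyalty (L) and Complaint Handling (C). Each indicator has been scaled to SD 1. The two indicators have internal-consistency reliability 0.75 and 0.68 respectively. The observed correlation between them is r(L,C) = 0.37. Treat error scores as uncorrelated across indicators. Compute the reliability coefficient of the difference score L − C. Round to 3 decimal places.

Var(L−C) = 1 + 1 − 2·0.37 = 2 − 0.74 = 1.26.
Because errors are independent across components, Cov(Tᵢ,Tⱼ) = Cov(Xᵢ,Xⱼ); the off-diagonal part of the true-score variance is the same as above.
True-score variance = [0.75 + 0.68] − 0.74 = 1.43 − 0.74 = 0.69.
Reliability = 0.69 / 1.26 = 0.548.

0.548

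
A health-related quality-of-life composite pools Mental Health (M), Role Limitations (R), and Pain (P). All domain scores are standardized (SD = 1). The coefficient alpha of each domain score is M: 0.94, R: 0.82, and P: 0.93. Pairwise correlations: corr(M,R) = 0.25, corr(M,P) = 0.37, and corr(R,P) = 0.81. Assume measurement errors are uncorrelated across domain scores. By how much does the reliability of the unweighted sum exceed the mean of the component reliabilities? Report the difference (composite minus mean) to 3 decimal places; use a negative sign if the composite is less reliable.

0.050

Var(sum) = 3 + 2.86 = 5.86; true-score variance = 2.69 + 2.86 = 5.55; composite reliability = 0.9471.
Mean component reliability = 0.8967.
Difference = 0.9471 − 0.8967 = 0.050.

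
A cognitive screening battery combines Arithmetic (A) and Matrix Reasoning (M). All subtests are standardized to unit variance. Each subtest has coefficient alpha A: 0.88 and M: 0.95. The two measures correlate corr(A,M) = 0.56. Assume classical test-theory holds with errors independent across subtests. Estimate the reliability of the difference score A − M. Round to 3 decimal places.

Var(A−M) = 1 + 1 − 2·0.56 = 2 − 1.12 = 0.88.
With uncorrelated errors the cross-covariances are all true-score covariance, so they carry over unchanged; only the diagonal terms shrink to ρᵢσᵢ².
True-score variance = [0.88 + 0.95] − 1.12 = 1.83 − 1.12 = 0.71.
Reliability = 0.71 / 0.88 = 0.807.

0.807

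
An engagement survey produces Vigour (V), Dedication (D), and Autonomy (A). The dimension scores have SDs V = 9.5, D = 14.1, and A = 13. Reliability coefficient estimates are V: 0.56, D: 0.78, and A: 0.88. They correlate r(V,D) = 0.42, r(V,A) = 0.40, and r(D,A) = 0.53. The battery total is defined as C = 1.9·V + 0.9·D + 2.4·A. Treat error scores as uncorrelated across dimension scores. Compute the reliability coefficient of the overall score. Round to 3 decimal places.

0.883

Var(C) = 1.9²·9.5² + 0.9²·14.1² + 2.4²·13² + 2·[1.71·9.5·14.1·0.42 + 4.56·9.5·13·0.40 + 2.16·14.1·13·0.53] = 1460.28 + 1062.62 = 2522.9.
With uncorrelated errors the cross-covariances are all true-score covariance, so they carry over unchanged; only the diagonal terms shrink to ρᵢσᵢ².
True-score variance = [1.9²·9.5²·0.56 + 0.9²·14.1²·0.78 + 2.4²·13²·0.88] + 1062.62 = 1164.68 + 1062.62 = 2227.3.
Reliability = 2227.3 / 2522.9 = 0.883.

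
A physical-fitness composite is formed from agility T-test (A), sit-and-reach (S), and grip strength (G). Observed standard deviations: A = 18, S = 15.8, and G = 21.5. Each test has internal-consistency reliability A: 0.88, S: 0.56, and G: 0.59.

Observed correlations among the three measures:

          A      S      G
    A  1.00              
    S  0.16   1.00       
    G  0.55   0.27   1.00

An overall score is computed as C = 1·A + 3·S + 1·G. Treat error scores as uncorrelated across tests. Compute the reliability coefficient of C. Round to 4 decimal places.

Var(C) = 18² + 3²·15.8² + 21.5² + 2·[3·18·15.8·0.16 + 18·21.5·0.55 + 3·15.8·21.5·0.27] = 3033.01 + 1249.04 = 4282.05.
Under uncorrelated errors the observed covariances equal the true-score covariances, so only the own-variance terms attenuate.
True-score variance = [18²·0.88 + 3²·15.8²·0.56 + 21.5²·0.59] + 1249.04 = 1816.03 + 1249.04 = 3065.07.
Reliability = 3065.07 / 4282.05 = 0.7158.

0.7158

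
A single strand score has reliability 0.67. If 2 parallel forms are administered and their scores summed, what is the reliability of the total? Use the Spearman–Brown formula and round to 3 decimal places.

ρ_k = kρ / (1 + (k−1)ρ) = 2·0.67 / (1 + 1·0.67) = 1.340 / 1.670 = 0.802.

0.802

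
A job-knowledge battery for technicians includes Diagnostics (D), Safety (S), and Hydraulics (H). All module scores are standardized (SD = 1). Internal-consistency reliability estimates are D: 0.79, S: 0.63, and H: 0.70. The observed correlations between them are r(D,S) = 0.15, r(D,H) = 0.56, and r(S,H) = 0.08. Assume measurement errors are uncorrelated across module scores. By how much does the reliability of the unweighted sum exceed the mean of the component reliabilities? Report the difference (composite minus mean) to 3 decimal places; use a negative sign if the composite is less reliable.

Var(sum) = 3 + 1.58 = 4.58; true-score variance = 2.12 + 1.58 = 3.7; composite reliability = 0.8079.
Mean component reliability = 0.7067.
Difference = 0.8079 − 0.7067 = 0.101.

0.101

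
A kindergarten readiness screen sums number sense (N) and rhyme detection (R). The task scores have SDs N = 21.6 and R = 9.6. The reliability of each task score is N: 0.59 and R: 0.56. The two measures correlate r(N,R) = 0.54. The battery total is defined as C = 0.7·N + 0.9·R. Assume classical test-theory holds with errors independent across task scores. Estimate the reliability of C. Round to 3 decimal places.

0.715

Var(C) = 0.7²·21.6² + 0.9²·9.6² + 2·[0.63·21.6·9.6·0.54] = 303.264 + 141.088 = 444.352.
Because errors are independent across components, Cov(Tᵢ,Tⱼ) = Cov(Xᵢ,Xⱼ); the off-diagonal part of the true-score variance is the same as above.
True-score variance = [0.7²·21.6²·0.59 + 0.9²·9.6²·0.56] + 141.088 = 176.686 + 141.088 = 317.774.
Reliability = 317.774 / 444.352 = 0.715.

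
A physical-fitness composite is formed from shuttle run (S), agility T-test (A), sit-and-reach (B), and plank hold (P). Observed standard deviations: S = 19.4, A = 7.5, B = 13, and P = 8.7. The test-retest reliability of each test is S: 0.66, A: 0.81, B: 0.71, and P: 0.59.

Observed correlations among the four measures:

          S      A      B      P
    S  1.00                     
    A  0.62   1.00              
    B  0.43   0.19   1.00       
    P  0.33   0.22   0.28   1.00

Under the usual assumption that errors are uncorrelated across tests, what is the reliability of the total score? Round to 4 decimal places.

0.8337

Var(S+A+B+P) = 19.4² + 7.5² + 13² + 8.7² + 2·[19.4·7.5·0.62 + 19.4·13·0.43 + 19.4·8.7·0.33 + 7.5·13·0.19 + 7.5·8.7·0.22 + 13·8.7·0.28] = 677.3 + 637.803 = 1315.1.
With uncorrelated errors the cross-covariances are all true-score covariance, so they carry over unchanged; only the diagonal terms shrink to ρᵢσᵢ².
True-score variance = [19.4²·0.66 + 7.5²·0.81 + 13²·0.71 + 8.7²·0.59] + 637.803 = 458.607 + 637.803 = 1096.41.
Reliability = 1096.41 / 1315.1 = 0.8337.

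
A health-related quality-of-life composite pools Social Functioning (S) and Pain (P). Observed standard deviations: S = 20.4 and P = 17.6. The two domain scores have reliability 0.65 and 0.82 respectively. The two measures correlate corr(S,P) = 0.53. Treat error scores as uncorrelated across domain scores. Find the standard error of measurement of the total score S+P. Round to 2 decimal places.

Var(total) = 725.92 + 380.582 = 1106.5.
True-score variance = 524.507 + 380.582 = 905.09, so reliability = 0.8180.
Error variance = 1106.5 − 905.09 = 201.413; SEM = √201.413 = 14.19.

14.19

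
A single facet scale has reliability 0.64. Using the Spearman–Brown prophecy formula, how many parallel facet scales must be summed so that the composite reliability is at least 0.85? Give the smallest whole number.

4

k ≥ ρ*(1−ρ₁)/(ρ₁(1−ρ*)) = 0.85·0.36 / (0.64·0.15) = 3.187.
Smallest integer k = 4.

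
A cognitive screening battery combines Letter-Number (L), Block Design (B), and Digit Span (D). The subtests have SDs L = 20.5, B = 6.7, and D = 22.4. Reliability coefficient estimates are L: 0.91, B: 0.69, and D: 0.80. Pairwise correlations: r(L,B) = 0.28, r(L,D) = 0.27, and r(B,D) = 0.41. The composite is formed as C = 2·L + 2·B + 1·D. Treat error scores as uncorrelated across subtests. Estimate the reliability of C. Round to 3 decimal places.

Var(C) = 2²·20.5² + 2²·6.7² + 22.4² + 2·[4·20.5·6.7·0.28 + 2·20.5·22.4·0.27 + 2·6.7·22.4·0.41] = 2362.32 + 1049.73 = 3412.05.
With uncorrelated errors the cross-covariances are all true-score covariance, so they carry over unchanged; only the diagonal terms shrink to ρᵢσᵢ².
True-score variance = [2²·20.5²·0.91 + 2²·6.7²·0.69 + 22.4²·0.80] + 1049.73 = 2055.01 + 1049.73 = 3104.75.
Reliability = 3104.75 / 3412.05 = 0.910.

0.910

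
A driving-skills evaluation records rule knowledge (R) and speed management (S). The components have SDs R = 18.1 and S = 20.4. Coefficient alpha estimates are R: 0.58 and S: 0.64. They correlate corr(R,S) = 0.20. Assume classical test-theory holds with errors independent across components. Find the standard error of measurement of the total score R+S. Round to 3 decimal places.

Var(total) = 743.77 + 147.696 = 891.466.
True-score variance = 456.356 + 147.696 = 604.052, so reliability = 0.6776.
Error variance = 891.466 − 604.052 = 287.414; SEM = √287.414 = 16.953.

16.953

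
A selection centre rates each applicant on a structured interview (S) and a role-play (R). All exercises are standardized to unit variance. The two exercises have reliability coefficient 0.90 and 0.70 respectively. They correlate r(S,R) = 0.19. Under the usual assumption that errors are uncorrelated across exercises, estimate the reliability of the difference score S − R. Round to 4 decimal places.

Var(S−R) = 1 + 1 − 2·0.19 = 2 − 0.38 = 1.62.
With uncorrelated errors the cross-covariances are all true-score covariance, so they carry over unchanged; only the diagonal terms shrink to ρᵢσᵢ².
True-score variance = [0.90 + 0.70] − 0.38 = 1.6 − 0.38 = 1.22.
Reliability = 1.22 / 1.62 = 0.7531.

0.7531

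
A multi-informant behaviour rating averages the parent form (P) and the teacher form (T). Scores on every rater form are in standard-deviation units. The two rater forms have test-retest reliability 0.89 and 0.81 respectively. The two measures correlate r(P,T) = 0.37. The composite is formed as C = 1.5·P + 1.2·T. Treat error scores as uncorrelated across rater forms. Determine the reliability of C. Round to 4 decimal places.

0.8962

Var(C) = 1.5² + 1.2² + 2·[1.8·0.37] = 3.69 + 1.332 = 5.022.
Under uncorrelated errors the observed covariances equal the true-score covariances, so only the own-variance terms attenuate.
True-score variance = [1.5²·0.89 + 1.2²·0.81] + 1.332 = 3.1689 + 1.332 = 4.5009.
Reliability = 4.5009 / 5.022 = 0.8962.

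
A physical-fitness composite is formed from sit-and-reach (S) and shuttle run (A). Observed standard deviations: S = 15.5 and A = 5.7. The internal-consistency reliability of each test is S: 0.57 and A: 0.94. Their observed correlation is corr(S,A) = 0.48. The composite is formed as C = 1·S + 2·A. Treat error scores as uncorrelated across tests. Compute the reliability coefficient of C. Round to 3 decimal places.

0.794

Var(C) = 15.5² + 2²·5.7² + 2·[2·15.5·5.7·0.48] = 370.21 + 169.632 = 539.842.
With uncorrelated errors the cross-covariances are all true-score covariance, so they carry over unchanged; only the diagonal terms shrink to ρᵢσᵢ².
True-score variance = [15.5²·0.57 + 2²·5.7²·0.94] + 169.632 = 259.105 + 169.632 = 428.737.
Reliability = 428.737 / 539.842 = 0.794.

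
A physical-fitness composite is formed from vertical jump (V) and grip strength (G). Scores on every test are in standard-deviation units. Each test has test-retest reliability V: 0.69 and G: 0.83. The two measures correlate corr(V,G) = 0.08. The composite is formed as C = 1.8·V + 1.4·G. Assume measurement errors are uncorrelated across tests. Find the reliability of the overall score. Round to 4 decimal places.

0.7613

Var(C) = 1.8² + 1.4² + 2·[2.52·0.08] = 5.2 + 0.4032 = 5.6032.
Because errors are independent across components, Cov(Tᵢ,Tⱼ) = Cov(Xᵢ,Xⱼ); the off-diagonal part of the true-score variance is the same as above.
True-score variance = [1.8²·0.69 + 1.4²·0.83] + 0.4032 = 3.8624 + 0.4032 = 4.2656.
Reliability = 4.2656 / 5.6032 = 0.7613.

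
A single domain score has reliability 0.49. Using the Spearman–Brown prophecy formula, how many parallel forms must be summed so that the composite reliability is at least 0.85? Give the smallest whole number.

k ≥ ρ*(1−ρ₁)/(ρ₁(1−ρ*)) = 0.85·0.51 / (0.49·0.15) = 5.898.
Smallest integer k = 6.

6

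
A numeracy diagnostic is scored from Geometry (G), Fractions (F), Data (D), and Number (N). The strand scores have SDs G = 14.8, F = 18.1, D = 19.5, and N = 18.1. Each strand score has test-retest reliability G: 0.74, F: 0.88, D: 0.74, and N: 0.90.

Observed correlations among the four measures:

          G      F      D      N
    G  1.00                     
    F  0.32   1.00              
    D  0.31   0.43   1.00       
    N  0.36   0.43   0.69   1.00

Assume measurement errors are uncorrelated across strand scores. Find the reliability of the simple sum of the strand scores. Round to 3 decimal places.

Var(G+F+D+N) = 14.8² + 18.1² + 19.5² + 18.1² + 2·[14.8·18.1·0.32 + 14.8·19.5·0.31 + 14.8·18.1·0.36 + 18.1·19.5·0.43 + 18.1·18.1·0.43 + 19.5·18.1·0.69] = 1254.51 + 1615.6 = 2870.11.
Because errors are independent across components, Cov(Tᵢ,Tⱼ) = Cov(Xᵢ,Xⱼ); the off-diagonal part of the true-score variance is the same as above.
True-score variance = [14.8²·0.74 + 18.1²·0.88 + 19.5²·0.74 + 18.1²·0.90] + 1615.6 = 1026.62 + 1615.6 = 2642.22.
Reliability = 2642.22 / 2870.11 = 0.921.

0.921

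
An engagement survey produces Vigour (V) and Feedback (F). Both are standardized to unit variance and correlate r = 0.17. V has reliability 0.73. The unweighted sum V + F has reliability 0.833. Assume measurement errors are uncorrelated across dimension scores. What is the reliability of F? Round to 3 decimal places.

0.879

Var(V+F) = 2 + 2·0.17 = 2.340.
True-score variance = ρ_V + ρ_F + 2·0.17, so 0.833 = (0.73 + ρ_F + 0.34) / 2.340.
ρ_F = 0.833·2.340 − 0.73 − 0.34 = 0.879.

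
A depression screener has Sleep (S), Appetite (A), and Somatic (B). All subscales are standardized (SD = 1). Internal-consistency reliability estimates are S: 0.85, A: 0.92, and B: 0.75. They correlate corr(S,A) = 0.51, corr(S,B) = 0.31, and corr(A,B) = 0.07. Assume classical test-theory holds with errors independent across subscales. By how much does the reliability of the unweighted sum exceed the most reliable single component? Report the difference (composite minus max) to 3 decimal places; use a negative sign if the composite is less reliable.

Var(sum) = 3 + 1.78 = 4.78; true-score variance = 2.52 + 1.78 = 4.3; composite reliability = 0.8996.
Max component reliability = 0.9200.
Difference = 0.8996 − 0.9200 = -0.020.

-0.020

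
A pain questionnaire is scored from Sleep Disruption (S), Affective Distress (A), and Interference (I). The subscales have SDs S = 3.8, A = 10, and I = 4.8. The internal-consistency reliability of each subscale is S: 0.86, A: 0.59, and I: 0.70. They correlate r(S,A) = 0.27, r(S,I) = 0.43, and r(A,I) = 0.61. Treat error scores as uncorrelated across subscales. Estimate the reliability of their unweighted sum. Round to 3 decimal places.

0.785

Var(S+A+I) = 3.8² + 10² + 4.8² + 2·[3.8·10·0.27 + 3.8·4.8·0.43 + 10·4.8·0.61] = 137.48 + 94.7664 = 232.246.
Because errors are independent across components, Cov(Tᵢ,Tⱼ) = Cov(Xᵢ,Xⱼ); the off-diagonal part of the true-score variance is the same as above.
True-score variance = [3.8²·0.86 + 10²·0.59 + 4.8²·0.70] + 94.7664 = 87.5464 + 94.7664 = 182.313.
Reliability = 182.313 / 232.246 = 0.785.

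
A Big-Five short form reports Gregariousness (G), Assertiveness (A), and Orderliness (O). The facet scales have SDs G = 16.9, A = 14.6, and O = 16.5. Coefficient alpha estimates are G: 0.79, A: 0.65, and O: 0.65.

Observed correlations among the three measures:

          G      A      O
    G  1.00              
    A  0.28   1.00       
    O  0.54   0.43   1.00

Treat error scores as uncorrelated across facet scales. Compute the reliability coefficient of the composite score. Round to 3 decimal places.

Var(G+A+O) = 16.9² + 14.6² + 16.5² + 2·[16.9·14.6·0.28 + 16.9·16.5·0.54 + 14.6·16.5·0.43] = 771.02 + 646.506 = 1417.53.
Under uncorrelated errors the observed covariances equal the true-score covariances, so only the own-variance terms attenuate.
True-score variance = [16.9²·0.79 + 14.6²·0.65 + 16.5²·0.65] + 646.506 = 541.148 + 646.506 = 1187.65.
Reliability = 1187.65 / 1417.53 = 0.838.

0.838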